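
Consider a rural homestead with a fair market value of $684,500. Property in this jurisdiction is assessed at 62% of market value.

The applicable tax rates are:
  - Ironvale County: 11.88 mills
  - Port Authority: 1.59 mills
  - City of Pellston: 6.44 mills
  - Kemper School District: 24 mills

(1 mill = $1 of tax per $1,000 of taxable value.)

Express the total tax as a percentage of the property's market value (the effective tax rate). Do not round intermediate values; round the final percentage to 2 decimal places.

2.72%

Assessed value = $684,500 × 0.62 = $424,390
Ironvale County: $424,390 × 0.01188 = $5,041.7532
Port Authority: $424,390 × 0.00159 = $674.7801
City of Pellston: $424,390 × 0.00644 = $2,733.0716
Kemper School District: $424,390 × 0.024 = $10,185.36
Total tax = $18,634.9649
Effective rate = $18,634.9649 ÷ $684,500 = 2.72% of market value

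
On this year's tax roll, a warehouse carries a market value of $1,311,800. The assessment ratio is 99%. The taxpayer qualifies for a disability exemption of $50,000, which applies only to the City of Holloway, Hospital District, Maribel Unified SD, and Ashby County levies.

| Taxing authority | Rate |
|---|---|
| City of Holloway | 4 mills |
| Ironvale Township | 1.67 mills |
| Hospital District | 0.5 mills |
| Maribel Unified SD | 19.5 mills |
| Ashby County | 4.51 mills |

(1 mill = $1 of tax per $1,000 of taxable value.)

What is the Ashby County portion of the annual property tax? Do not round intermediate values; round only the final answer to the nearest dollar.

$5,632

Assessed value = $1,311,800 × 0.99 = $1,298,682
Ashby County taxable value = $1,298,682 − $50,000 = $1,248,682
Ashby County levy = $1,248,682 × 0.00451 = $5,631.55582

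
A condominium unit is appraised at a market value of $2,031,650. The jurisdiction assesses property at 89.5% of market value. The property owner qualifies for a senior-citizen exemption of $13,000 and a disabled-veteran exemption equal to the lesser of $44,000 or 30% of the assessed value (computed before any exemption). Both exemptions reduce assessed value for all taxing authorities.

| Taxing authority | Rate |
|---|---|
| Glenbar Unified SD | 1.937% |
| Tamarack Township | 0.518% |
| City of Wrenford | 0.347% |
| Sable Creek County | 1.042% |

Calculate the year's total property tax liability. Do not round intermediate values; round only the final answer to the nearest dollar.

Assessed value = $2,031,650 × 0.895 = $1,818,326.75
Disabled-veteran exemption = min($44,000, 30% × $1,818,326.75) = min($44,000, $545,498.025) = $44,000 (dollar cap binds)
Taxable value = $1,818,326.75 − $13,000 − $44,000 = $1,761,326.75
Glenbar Unified SD: $1,761,326.75 × 0.01937 = $34,116.8991475
Tamarack Township: $1,761,326.75 × 0.00518 = $9,123.672565
City of Wrenford: $1,761,326.75 × 0.00347 = $6,111.8038225
Sable Creek County: $1,761,326.75 × 0.01042 = $18,353.024735
Total = $67,705.40027

$67,705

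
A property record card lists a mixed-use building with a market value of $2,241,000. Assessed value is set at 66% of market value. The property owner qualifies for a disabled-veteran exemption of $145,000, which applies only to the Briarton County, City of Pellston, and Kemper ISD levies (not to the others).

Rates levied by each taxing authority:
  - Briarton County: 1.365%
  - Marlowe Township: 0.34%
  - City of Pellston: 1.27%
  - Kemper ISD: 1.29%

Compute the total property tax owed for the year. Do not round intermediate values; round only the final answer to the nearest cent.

$57,390.66

Assessed value = $2,241,000 × 0.66 = $1,479,060
Briarton County: ($1,479,060 − $145,000) × 0.01365 = $1,334,060 × 0.01365 = $18,209.919
Marlowe Township: $1,479,060 × 0.0034 = $5,028.804
City of Pellston: ($1,479,060 − $145,000) × 0.0127 = $1,334,060 × 0.0127 = $16,942.562
Kemper ISD: ($1,479,060 − $145,000) × 0.0129 = $1,334,060 × 0.0129 = $17,209.374
Total = $57,390.659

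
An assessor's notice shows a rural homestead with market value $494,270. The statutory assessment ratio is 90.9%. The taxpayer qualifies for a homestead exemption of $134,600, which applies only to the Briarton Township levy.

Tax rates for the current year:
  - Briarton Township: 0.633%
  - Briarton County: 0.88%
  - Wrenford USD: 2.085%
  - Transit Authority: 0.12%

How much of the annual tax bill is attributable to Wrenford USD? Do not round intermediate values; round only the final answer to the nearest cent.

Assessed value = $494,270 × 0.909 = $449,291.43
Wrenford USD taxable value = $449,291.43 (exemption does not apply)
Wrenford USD levy = $449,291.43 × 0.02085 = $9,367.7263155

$9,367.73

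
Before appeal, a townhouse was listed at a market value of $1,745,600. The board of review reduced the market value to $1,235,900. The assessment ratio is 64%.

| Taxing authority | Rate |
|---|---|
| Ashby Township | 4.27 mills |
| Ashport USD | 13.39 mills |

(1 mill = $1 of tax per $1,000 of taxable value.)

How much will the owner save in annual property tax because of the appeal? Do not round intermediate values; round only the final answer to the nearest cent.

Old assessed value = $1,745,600 × 0.64 = $1,117,184
New assessed value = $1,235,900 × 0.64 = $790,976
Combined rate = 0.00427 + 0.01339 = 0.01766
Old tax = $1,117,184 × 0.01766 = $19,729.46944
New tax = $790,976 × 0.01766 = $13,968.63616
Reduction = $19,729.46944 − $13,968.63616 = $5,760.83328

$5,760.83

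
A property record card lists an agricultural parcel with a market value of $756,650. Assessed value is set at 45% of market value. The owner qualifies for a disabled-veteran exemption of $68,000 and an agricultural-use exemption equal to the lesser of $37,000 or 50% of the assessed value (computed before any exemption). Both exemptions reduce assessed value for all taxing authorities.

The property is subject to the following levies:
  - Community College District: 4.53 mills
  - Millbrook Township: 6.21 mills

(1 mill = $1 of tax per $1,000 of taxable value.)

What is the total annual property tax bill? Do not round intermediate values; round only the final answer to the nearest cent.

Assessed value = $756,650 × 0.45 = $340,492.5
Agricultural-use exemption = min($37,000, 50% × $340,492.5) = min($37,000, $170,246.25) = $37,000 (dollar cap binds)
Taxable value = $340,492.5 − $68,000 − $37,000 = $235,492.5
Community College District: $235,492.5 × 0.00453 = $1,066.781025
Millbrook Township: $235,492.5 × 0.00621 = $1,462.408425
Total = $2,529.18945

$2,529.19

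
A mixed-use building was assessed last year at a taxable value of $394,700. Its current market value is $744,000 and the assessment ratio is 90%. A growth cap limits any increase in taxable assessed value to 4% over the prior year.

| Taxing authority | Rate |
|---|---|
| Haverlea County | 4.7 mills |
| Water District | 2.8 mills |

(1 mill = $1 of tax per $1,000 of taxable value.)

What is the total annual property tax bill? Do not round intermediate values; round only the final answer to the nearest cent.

Uncapped assessed value = $744,000 × 0.9 = $669,600
Cap limit = $394,700 × 1.04 = $410,488
Taxable assessed value = min($669,600, $410,488) = $410,488 (cap binds)
Haverlea County: $410,488 × 0.0047 = $1,929.2936
Water District: $410,488 × 0.0028 = $1,149.3664
Total = $3,078.66

$3,078.66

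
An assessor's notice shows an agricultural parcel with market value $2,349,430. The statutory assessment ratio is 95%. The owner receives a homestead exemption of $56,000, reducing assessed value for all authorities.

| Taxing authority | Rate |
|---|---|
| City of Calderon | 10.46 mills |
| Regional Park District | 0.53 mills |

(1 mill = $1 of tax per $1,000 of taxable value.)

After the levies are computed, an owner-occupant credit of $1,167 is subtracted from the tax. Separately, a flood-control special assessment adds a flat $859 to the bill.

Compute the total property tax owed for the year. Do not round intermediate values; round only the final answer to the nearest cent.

Assessed value = $2,349,430 × 0.95 = $2,231,958.5
Taxable value = $2,231,958.5 − $56,000 = $2,175,958.5
City of Calderon: $2,175,958.5 × 0.01046 = $22,760.52591
Regional Park District: $2,175,958.5 × 0.00053 = $1,153.258005
Levies subtotal = $23,913.783915
After credit = $23,913.783915 − $1,167 = $22,746.783915
Total = $22,746.783915 + $859 = $23,605.783915

$23,605.78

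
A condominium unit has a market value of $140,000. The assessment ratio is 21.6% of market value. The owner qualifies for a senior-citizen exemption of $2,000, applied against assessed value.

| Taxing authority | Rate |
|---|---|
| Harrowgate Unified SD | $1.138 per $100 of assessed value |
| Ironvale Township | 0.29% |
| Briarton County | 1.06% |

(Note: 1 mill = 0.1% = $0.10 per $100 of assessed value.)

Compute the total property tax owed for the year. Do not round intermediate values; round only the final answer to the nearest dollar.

$703

Assessed value = $140,000 × 0.216 = $30,240
Taxable value = $30,240 − $2,000 = $28,240
Harrowgate Unified SD: $28,240 × 0.01138 = $321.3712
Ironvale Township: $28,240 × 0.0029 = $81.896
Briarton County: $28,240 × 0.0106 = $299.344
Total = $702.6112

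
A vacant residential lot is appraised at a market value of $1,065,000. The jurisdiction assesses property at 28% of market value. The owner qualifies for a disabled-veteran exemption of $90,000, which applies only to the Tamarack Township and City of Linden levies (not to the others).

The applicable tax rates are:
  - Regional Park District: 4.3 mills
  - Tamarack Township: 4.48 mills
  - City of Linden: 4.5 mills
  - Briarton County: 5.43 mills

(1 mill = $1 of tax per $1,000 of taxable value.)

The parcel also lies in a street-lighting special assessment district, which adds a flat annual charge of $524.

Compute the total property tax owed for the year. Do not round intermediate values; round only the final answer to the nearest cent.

Assessed value = $1,065,000 × 0.28 = $298,200
Regional Park District: $298,200 × 0.0043 = $1,282.26
Tamarack Township: ($298,200 − $90,000) × 0.00448 = $208,200 × 0.00448 = $932.736
City of Linden: ($298,200 − $90,000) × 0.0045 = $208,200 × 0.0045 = $936.9
Briarton County: $298,200 × 0.00543 = $1,619.226
Levies subtotal = $4,771.122
Total = $4,771.122 + $524 = $5,295.122

$5,295.12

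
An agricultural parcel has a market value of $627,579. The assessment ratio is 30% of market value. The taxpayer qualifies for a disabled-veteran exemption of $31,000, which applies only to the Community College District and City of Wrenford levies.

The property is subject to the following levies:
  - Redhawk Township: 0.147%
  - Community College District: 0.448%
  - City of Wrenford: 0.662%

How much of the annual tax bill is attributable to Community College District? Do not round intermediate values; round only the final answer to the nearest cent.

Assessed value = $627,579 × 0.3 = $188,273.7
Community College District taxable value = $188,273.7 − $31,000 = $157,273.7
Community College District levy = $157,273.7 × 0.00448 = $704.586176

$704.59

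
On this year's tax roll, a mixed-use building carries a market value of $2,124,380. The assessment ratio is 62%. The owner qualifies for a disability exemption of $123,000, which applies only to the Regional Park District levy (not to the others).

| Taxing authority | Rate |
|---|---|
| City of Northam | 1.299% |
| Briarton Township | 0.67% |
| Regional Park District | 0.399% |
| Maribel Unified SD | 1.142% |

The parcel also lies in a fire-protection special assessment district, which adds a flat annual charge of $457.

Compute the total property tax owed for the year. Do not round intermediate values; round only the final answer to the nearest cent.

$46,196.99

Assessed value = $2,124,380 × 0.62 = $1,317,115.6
City of Northam: $1,317,115.6 × 0.01299 = $17,109.331644
Briarton Township: $1,317,115.6 × 0.0067 = $8,824.67452
Regional Park District: ($1,317,115.6 − $123,000) × 0.00399 = $1,194,115.6 × 0.00399 = $4,764.521244
Maribel Unified SD: $1,317,115.6 × 0.01142 = $15,041.460152
Levies subtotal = $45,739.98756
Total = $45,739.98756 + $457 = $46,196.98756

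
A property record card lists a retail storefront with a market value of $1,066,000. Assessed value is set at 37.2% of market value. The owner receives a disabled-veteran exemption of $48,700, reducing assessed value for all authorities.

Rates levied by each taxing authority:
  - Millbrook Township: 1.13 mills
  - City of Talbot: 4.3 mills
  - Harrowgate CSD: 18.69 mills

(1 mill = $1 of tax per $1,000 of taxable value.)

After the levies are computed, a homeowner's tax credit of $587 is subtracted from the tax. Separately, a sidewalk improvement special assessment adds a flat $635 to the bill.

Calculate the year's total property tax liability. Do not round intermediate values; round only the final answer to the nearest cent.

Assessed value = $1,066,000 × 0.372 = $396,552
Taxable value = $396,552 − $48,700 = $347,852
Millbrook Township: $347,852 × 0.00113 = $393.07276
City of Talbot: $347,852 × 0.0043 = $1,495.7636
Harrowgate CSD: $347,852 × 0.01869 = $6,501.35388
Levies subtotal = $8,390.19024
After credit = $8,390.19024 − $587 = $7,803.19024
Total = $7,803.19024 + $635 = $8,438.19024

$8,438.19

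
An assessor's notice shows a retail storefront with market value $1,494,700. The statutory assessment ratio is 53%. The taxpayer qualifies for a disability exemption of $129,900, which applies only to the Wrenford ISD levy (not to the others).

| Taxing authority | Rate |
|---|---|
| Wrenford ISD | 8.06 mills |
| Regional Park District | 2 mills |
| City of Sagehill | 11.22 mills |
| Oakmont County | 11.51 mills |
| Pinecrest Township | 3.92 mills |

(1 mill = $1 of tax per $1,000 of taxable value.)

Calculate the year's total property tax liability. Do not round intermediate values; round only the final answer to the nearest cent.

Assessed value = $1,494,700 × 0.53 = $792,191
Wrenford ISD: ($792,191 − $129,900) × 0.00806 = $662,291 × 0.00806 = $5,338.06546
Regional Park District: $792,191 × 0.002 = $1,584.382
City of Sagehill: $792,191 × 0.01122 = $8,888.38302
Oakmont County: $792,191 × 0.01151 = $9,118.11841
Pinecrest Township: $792,191 × 0.00392 = $3,105.38872
Total = $28,034.33761

$28,034.34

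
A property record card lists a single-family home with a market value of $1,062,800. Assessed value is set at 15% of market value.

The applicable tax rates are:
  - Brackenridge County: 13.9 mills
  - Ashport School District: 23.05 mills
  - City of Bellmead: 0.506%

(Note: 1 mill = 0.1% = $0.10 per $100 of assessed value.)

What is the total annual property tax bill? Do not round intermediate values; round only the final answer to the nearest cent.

$6,697.23

Assessed value = $1,062,800 × 0.15 = $159,420
Brackenridge County: $159,420 × 0.0139 = $2,215.938
Ashport School District: $159,420 × 0.02305 = $3,674.631
City of Bellmead: $159,420 × 0.00506 = $806.6652
Total = $6,697.2342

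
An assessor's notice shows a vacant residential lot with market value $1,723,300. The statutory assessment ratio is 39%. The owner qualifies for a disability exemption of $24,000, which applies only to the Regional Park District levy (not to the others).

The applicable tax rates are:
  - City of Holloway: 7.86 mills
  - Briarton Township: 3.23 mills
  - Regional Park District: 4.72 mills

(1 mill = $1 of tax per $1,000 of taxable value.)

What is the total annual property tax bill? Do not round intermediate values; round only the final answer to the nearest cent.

Assessed value = $1,723,300 × 0.39 = $672,087
City of Holloway: $672,087 × 0.00786 = $5,282.60382
Briarton Township: $672,087 × 0.00323 = $2,170.84101
Regional Park District: ($672,087 − $24,000) × 0.00472 = $648,087 × 0.00472 = $3,058.97064
Total = $10,512.41547

$10,512.42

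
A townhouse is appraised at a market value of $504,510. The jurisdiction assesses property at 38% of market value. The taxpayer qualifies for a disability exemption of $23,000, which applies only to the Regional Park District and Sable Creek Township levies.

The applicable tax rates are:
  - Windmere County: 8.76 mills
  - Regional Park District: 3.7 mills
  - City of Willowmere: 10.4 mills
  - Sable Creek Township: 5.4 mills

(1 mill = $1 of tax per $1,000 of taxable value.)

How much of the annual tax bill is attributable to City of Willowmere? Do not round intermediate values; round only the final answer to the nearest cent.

Assessed value = $504,510 × 0.38 = $191,713.8
City of Willowmere taxable value = $191,713.8 (exemption does not apply)
City of Willowmere levy = $191,713.8 × 0.0104 = $1,993.82352

$1,993.82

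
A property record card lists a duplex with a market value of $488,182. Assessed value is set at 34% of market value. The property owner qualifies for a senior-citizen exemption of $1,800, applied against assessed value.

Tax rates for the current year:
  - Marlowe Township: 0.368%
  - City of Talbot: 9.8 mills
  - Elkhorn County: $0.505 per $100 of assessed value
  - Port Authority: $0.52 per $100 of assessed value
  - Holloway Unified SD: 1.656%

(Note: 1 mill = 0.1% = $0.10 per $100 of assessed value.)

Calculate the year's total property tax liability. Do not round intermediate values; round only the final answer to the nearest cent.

$6,614.89

Assessed value = $488,182 × 0.34 = $165,981.88
Taxable value = $165,981.88 − $1,800 = $164,181.88
Marlowe Township: $164,181.88 × 0.00368 = $604.1893184
City of Talbot: $164,181.88 × 0.0098 = $1,608.982424
Elkhorn County: $164,181.88 × 0.00505 = $829.118494
Port Authority: $164,181.88 × 0.0052 = $853.745776
Holloway Unified SD: $164,181.88 × 0.01656 = $2,718.8519328
Total = $6,614.8879452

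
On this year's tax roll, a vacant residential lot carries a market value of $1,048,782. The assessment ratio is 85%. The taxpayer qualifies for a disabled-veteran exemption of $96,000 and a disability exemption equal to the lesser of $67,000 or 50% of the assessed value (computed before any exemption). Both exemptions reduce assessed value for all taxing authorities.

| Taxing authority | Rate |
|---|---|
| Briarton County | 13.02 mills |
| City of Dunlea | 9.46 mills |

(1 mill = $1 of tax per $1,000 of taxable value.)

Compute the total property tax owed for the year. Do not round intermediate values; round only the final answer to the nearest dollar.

$16,376

Assessed value = $1,048,782 × 0.85 = $891,464.7
Disability exemption = min($67,000, 50% × $891,464.7) = min($67,000, $445,732.35) = $67,000 (dollar cap binds)
Taxable value = $891,464.7 − $96,000 − $67,000 = $728,464.7
Briarton County: $728,464.7 × 0.01302 = $9,484.610394
City of Dunlea: $728,464.7 × 0.00946 = $6,891.276062
Total = $16,375.886456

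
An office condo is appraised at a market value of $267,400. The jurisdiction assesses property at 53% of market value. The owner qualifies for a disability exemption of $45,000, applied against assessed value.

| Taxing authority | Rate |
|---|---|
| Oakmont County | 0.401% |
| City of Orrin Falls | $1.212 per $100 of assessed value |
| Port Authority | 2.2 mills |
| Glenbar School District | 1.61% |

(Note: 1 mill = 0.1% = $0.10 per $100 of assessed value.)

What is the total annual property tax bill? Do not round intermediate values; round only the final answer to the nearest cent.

Assessed value = $267,400 × 0.53 = $141,722
Taxable value = $141,722 − $45,000 = $96,722
Oakmont County: $96,722 × 0.00401 = $387.85522
City of Orrin Falls: $96,722 × 0.01212 = $1,172.27064
Port Authority: $96,722 × 0.0022 = $212.7884
Glenbar School District: $96,722 × 0.0161 = $1,557.2242
Total = $3,330.13846

$3,330.14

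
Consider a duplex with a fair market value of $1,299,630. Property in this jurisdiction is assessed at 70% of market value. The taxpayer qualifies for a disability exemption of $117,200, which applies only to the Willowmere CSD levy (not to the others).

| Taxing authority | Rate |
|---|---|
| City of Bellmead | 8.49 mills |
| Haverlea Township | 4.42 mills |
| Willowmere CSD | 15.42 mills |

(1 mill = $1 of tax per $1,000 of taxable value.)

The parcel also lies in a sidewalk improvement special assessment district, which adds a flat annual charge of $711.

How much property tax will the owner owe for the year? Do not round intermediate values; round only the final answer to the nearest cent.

Assessed value = $1,299,630 × 0.7 = $909,741
City of Bellmead: $909,741 × 0.00849 = $7,723.70109
Haverlea Township: $909,741 × 0.00442 = $4,021.05522
Willowmere CSD: ($909,741 − $117,200) × 0.01542 = $792,541 × 0.01542 = $12,220.98222
Levies subtotal = $23,965.73853
Total = $23,965.73853 + $711 = $24,676.73853

$24,676.74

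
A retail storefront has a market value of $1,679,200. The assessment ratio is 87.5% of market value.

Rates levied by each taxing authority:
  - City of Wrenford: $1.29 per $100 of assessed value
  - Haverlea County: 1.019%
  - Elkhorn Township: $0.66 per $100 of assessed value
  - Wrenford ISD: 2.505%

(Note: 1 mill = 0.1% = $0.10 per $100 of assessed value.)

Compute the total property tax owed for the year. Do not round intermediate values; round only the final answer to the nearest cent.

$80,429.48

Assessed value = $1,679,200 × 0.875 = $1,469,300
City of Wrenford: $1,469,300 × 0.0129 = $18,953.97
Haverlea County: $1,469,300 × 0.01019 = $14,972.167
Elkhorn Township: $1,469,300 × 0.0066 = $9,697.38
Wrenford ISD: $1,469,300 × 0.02505 = $36,805.965
Total = $80,429.482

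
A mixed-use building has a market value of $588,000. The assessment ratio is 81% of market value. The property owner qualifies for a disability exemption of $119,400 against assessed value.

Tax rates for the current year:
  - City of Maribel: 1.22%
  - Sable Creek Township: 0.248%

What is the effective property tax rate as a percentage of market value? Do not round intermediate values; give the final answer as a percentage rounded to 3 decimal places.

0.891%

Assessed value = $588,000 × 0.81 = $476,280
Taxable value = $476,280 − $119,400 = $356,880
City of Maribel: $356,880 × 0.0122 = $4,353.936
Sable Creek Township: $356,880 × 0.00248 = $885.0624
Total tax = $5,238.9984
Effective rate = $5,238.9984 ÷ $588,000 = 0.891% of market value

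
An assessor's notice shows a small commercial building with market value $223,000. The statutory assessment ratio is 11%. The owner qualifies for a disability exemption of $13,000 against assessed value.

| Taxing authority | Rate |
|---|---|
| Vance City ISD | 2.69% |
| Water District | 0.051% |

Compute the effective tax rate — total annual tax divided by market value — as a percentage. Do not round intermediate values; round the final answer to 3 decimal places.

Assessed value = $223,000 × 0.11 = $24,530
Taxable value = $24,530 − $13,000 = $11,530
Vance City ISD: $11,530 × 0.0269 = $310.157
Water District: $11,530 × 0.00051 = $5.8803
Total tax = $316.0373
Effective rate = $316.0373 ÷ $223,000 = 0.142% of market value

0.142%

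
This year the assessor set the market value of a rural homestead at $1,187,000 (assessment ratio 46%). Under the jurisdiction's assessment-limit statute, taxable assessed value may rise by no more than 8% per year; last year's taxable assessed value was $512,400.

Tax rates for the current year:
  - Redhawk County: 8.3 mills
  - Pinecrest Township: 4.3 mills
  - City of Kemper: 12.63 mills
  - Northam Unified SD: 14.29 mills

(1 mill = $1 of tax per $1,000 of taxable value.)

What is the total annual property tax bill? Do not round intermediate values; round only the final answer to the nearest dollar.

Uncapped assessed value = $1,187,000 × 0.46 = $546,020
Cap limit = $512,400 × 1.08 = $553,392
Taxable assessed value = min($546,020, $553,392) = $546,020 (cap does not bind)
Redhawk County: $546,020 × 0.0083 = $4,531.966
Pinecrest Township: $546,020 × 0.0043 = $2,347.886
City of Kemper: $546,020 × 0.01263 = $6,896.2326
Northam Unified SD: $546,020 × 0.01429 = $7,802.6258
Total = $21,578.7104

$21,579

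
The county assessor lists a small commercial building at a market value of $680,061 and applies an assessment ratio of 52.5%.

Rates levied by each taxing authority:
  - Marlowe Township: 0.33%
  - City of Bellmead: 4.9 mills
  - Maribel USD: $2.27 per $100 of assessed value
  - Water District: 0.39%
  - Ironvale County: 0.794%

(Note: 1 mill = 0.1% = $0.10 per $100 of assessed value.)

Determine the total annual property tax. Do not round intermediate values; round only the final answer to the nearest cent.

Assessed value = $680,061 × 0.525 = $357,032.025
Marlowe Township: $357,032.025 × 0.0033 = $1,178.2056825
City of Bellmead: $357,032.025 × 0.0049 = $1,749.4569225
Maribel USD: $357,032.025 × 0.0227 = $8,104.6269675
Water District: $357,032.025 × 0.0039 = $1,392.4248975
Ironvale County: $357,032.025 × 0.00794 = $2,834.8342785
Total = $15,259.5487485

$15,259.55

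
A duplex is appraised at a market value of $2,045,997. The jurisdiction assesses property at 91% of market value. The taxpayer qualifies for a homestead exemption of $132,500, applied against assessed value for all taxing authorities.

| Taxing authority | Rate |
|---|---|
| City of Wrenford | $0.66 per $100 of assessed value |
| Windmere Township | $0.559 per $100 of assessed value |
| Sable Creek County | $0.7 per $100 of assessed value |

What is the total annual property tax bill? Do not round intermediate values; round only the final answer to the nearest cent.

$33,186.37

Assessed value = $2,045,997 × 0.91 = $1,861,857.27
Taxable value = $1,861,857.27 − $132,500 = $1,729,357.27
City of Wrenford: $1,729,357.27 × 0.0066 = $11,413.757982
Windmere Township: $1,729,357.27 × 0.00559 = $9,667.1071393
Sable Creek County: $1,729,357.27 × 0.007 = $12,105.50089
Total = $11,413.757982 + $9,667.1071393 + $12,105.50089 = $33,186.3660113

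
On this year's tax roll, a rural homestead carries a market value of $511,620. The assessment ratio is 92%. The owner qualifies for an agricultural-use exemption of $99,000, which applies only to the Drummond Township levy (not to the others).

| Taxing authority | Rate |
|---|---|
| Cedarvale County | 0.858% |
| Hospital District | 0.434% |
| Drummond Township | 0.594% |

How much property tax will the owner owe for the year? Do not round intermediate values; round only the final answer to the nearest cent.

$8,289.16

Assessed value = $511,620 × 0.92 = $470,690.4
Cedarvale County: $470,690.4 × 0.00858 = $4,038.523632
Hospital District: $470,690.4 × 0.00434 = $2,042.796336
Drummond Township: ($470,690.4 − $99,000) × 0.00594 = $371,690.4 × 0.00594 = $2,207.840976
Total = $8,289.160944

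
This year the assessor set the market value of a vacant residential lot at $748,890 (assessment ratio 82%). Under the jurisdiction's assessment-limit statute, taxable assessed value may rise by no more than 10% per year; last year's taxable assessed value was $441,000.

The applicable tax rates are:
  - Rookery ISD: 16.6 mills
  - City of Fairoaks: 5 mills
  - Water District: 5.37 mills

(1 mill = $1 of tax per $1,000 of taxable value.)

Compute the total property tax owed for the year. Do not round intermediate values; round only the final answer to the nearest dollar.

Uncapped assessed value = $748,890 × 0.82 = $614,089.8
Cap limit = $441,000 × 1.1 = $485,100
Taxable assessed value = min($614,089.8, $485,100) = $485,100 (cap binds)
Rookery ISD: $485,100 × 0.0166 = $8,052.66
City of Fairoaks: $485,100 × 0.005 = $2,425.5
Water District: $485,100 × 0.00537 = $2,604.987
Total = $13,083.147

$13,083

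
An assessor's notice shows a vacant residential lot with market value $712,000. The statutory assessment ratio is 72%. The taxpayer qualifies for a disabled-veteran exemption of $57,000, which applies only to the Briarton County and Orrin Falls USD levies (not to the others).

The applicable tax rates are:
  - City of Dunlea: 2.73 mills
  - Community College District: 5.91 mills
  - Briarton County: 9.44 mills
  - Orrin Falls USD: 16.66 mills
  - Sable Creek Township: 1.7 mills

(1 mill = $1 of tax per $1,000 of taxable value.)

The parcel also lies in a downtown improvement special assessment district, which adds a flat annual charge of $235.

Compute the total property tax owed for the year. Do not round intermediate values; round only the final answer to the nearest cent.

$17,427.90

Assessed value = $712,000 × 0.72 = $512,640
City of Dunlea: $512,640 × 0.00273 = $1,399.5072
Community College District: $512,640 × 0.00591 = $3,029.7024
Briarton County: ($512,640 − $57,000) × 0.00944 = $455,640 × 0.00944 = $4,301.2416
Orrin Falls USD: ($512,640 − $57,000) × 0.01666 = $455,640 × 0.01666 = $7,590.9624
Sable Creek Township: $512,640 × 0.0017 = $871.488
Levies subtotal = $17,192.9016
Total = $17,192.9016 + $235 = $17,427.9016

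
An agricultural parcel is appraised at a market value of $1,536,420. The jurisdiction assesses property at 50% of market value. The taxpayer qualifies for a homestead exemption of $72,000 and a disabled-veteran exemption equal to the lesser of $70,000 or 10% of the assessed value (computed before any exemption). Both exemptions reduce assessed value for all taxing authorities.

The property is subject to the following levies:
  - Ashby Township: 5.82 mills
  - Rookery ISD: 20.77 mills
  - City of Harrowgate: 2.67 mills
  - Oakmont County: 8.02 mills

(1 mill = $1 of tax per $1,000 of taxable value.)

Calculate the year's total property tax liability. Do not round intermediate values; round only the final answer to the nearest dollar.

Assessed value = $1,536,420 × 0.5 = $768,210
Disabled-veteran exemption = min($70,000, 10% × $768,210) = min($70,000, $76,821) = $70,000 (dollar cap binds)
Taxable value = $768,210 − $72,000 − $70,000 = $626,210
Ashby Township: $626,210 × 0.00582 = $3,644.5422
Rookery ISD: $626,210 × 0.02077 = $13,006.3817
City of Harrowgate: $626,210 × 0.00267 = $1,671.9807
Oakmont County: $626,210 × 0.00802 = $5,022.2042
Total = $23,345.1088

$23,345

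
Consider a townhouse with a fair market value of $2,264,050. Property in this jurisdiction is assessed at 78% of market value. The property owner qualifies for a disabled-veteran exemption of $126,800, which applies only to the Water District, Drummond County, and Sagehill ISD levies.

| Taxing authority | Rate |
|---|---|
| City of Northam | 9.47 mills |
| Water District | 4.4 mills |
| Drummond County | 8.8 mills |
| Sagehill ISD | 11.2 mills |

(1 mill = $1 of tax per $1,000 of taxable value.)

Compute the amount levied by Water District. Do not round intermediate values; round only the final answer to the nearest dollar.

$7,212

Assessed value = $2,264,050 × 0.78 = $1,765,959
Water District taxable value = $1,765,959 − $126,800 = $1,639,159
Water District levy = $1,639,159 × 0.0044 = $7,212.2996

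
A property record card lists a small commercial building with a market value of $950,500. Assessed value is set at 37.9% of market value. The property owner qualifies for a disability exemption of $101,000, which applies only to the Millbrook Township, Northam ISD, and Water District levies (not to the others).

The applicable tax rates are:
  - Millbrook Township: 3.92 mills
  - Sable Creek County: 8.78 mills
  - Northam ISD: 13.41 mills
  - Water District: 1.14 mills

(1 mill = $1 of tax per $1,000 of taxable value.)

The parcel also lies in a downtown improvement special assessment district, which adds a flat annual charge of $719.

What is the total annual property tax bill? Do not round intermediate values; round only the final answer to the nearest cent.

Assessed value = $950,500 × 0.379 = $360,239.5
Millbrook Township: ($360,239.5 − $101,000) × 0.00392 = $259,239.5 × 0.00392 = $1,016.21884
Sable Creek County: $360,239.5 × 0.00878 = $3,162.90281
Northam ISD: ($360,239.5 − $101,000) × 0.01341 = $259,239.5 × 0.01341 = $3,476.401695
Water District: ($360,239.5 − $101,000) × 0.00114 = $259,239.5 × 0.00114 = $295.53303
Levies subtotal = $7,951.056375
Total = $7,951.056375 + $719 = $8,670.056375

$8,670.06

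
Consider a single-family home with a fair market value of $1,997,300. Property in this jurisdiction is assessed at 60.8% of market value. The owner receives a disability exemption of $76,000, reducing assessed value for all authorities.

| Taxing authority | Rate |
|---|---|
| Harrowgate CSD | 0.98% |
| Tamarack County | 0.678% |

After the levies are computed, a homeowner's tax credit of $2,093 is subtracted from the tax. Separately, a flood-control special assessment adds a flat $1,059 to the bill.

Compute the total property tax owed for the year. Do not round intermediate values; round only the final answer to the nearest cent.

$17,839.98

Assessed value = $1,997,300 × 0.608 = $1,214,358.4
Taxable value = $1,214,358.4 − $76,000 = $1,138,358.4
Harrowgate CSD: $1,138,358.4 × 0.0098 = $11,155.91232
Tamarack County: $1,138,358.4 × 0.00678 = $7,718.069952
Levies subtotal = $18,873.982272
After credit = $18,873.982272 − $2,093 = $16,780.982272
Total = $16,780.982272 + $1,059 = $17,839.982272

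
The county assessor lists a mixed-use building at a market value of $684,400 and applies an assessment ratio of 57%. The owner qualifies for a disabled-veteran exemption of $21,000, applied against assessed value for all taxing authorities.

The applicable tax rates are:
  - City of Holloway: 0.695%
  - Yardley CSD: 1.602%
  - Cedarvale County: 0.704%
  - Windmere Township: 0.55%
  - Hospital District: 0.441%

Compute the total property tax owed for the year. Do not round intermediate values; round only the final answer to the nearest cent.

$14,734.79

Assessed value = $684,400 × 0.57 = $390,108
Taxable value = $390,108 − $21,000 = $369,108
City of Holloway: $369,108 × 0.00695 = $2,565.3006
Yardley CSD: $369,108 × 0.01602 = $5,913.11016
Cedarvale County: $369,108 × 0.00704 = $2,598.52032
Windmere Township: $369,108 × 0.0055 = $2,030.094
Hospital District: $369,108 × 0.00441 = $1,627.76628
Total = $2,565.3006 + $5,913.11016 + $2,598.52032 + $2,030.094 + $1,627.76628 = $14,734.79136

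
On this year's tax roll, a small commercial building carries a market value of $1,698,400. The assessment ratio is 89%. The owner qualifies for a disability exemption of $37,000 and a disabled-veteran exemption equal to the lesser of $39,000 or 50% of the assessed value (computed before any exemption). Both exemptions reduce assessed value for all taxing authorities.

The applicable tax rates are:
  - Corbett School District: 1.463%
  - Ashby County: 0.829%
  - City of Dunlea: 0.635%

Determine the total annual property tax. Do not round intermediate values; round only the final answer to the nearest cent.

$42,019.31

Assessed value = $1,698,400 × 0.89 = $1,511,576
Disabled-veteran exemption = min($39,000, 50% × $1,511,576) = min($39,000, $755,788) = $39,000 (dollar cap binds)
Taxable value = $1,511,576 − $37,000 − $39,000 = $1,435,576
Corbett School District: $1,435,576 × 0.01463 = $21,002.47688
Ashby County: $1,435,576 × 0.00829 = $11,900.92504
City of Dunlea: $1,435,576 × 0.00635 = $9,115.9076
Total = $42,019.30952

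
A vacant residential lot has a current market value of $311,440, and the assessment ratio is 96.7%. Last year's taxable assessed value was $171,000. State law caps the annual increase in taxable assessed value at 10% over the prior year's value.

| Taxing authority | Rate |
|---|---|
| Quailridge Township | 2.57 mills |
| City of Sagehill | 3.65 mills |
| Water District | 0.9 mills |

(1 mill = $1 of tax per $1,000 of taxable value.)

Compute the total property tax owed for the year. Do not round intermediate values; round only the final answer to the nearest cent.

$1,339.27

Uncapped assessed value = $311,440 × 0.967 = $301,162.48
Cap limit = $171,000 × 1.1 = $188,100
Taxable assessed value = min($301,162.48, $188,100) = $188,100 (cap binds)
Quailridge Township: $188,100 × 0.00257 = $483.417
City of Sagehill: $188,100 × 0.00365 = $686.565
Water District: $188,100 × 0.0009 = $169.29
Total = $1,339.272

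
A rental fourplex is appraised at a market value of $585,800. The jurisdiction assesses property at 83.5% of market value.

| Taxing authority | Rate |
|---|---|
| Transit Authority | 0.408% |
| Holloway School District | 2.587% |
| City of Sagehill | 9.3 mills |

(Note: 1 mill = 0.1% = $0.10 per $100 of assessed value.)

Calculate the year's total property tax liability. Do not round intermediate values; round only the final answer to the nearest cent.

Assessed value = $585,800 × 0.835 = $489,143
Transit Authority: $489,143 × 0.00408 = $1,995.70344
Holloway School District: $489,143 × 0.02587 = $12,654.12941
City of Sagehill: $489,143 × 0.0093 = $4,549.0299
Total = $19,198.86275

$19,198.86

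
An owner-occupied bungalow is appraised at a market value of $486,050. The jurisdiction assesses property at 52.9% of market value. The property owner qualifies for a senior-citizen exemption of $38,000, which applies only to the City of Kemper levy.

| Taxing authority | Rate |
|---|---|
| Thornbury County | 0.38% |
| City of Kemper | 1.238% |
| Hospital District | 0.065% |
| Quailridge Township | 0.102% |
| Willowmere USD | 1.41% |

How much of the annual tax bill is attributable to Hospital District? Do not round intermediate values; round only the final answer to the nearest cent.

$167.13

Assessed value = $486,050 × 0.529 = $257,120.45
Hospital District taxable value = $257,120.45 (exemption does not apply)
Hospital District levy = $257,120.45 × 0.00065 = $167.1282925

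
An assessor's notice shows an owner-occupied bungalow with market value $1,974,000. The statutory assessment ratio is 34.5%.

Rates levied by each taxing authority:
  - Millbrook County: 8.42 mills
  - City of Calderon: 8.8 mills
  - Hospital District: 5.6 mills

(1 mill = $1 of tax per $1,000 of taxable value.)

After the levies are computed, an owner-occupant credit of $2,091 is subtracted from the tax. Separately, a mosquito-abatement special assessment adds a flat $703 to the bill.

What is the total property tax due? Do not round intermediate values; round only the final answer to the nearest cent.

$14,153.10

Assessed value = $1,974,000 × 0.345 = $681,030
Millbrook County: $681,030 × 0.00842 = $5,734.2726
City of Calderon: $681,030 × 0.0088 = $5,993.064
Hospital District: $681,030 × 0.0056 = $3,813.768
Levies subtotal = $15,541.1046
After credit = $15,541.1046 − $2,091 = $13,450.1046
Total = $13,450.1046 + $703 = $14,153.1046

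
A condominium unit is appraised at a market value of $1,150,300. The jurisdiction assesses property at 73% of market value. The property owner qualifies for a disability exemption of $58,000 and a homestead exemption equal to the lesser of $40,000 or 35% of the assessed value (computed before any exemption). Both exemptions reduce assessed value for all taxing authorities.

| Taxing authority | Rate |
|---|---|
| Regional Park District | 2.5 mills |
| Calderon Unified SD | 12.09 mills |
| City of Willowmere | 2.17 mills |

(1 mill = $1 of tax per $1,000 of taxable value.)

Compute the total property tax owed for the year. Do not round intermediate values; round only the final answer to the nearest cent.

$12,431.21

Assessed value = $1,150,300 × 0.73 = $839,719
Homestead exemption = min($40,000, 35% × $839,719) = min($40,000, $293,901.65) = $40,000 (dollar cap binds)
Taxable value = $839,719 − $58,000 − $40,000 = $741,719
Regional Park District: $741,719 × 0.0025 = $1,854.2975
Calderon Unified SD: $741,719 × 0.01209 = $8,967.38271
City of Willowmere: $741,719 × 0.00217 = $1,609.53023
Total = $12,431.21044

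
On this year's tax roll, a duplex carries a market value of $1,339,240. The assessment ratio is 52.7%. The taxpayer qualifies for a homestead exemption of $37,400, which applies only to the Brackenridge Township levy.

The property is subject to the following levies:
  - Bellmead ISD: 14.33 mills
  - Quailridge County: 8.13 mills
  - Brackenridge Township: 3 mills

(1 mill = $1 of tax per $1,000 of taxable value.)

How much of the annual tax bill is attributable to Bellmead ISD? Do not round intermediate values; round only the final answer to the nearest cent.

Assessed value = $1,339,240 × 0.527 = $705,779.48
Bellmead ISD taxable value = $705,779.48 (exemption does not apply)
Bellmead ISD levy = $705,779.48 × 0.01433 = $10,113.8199484

$10,113.82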